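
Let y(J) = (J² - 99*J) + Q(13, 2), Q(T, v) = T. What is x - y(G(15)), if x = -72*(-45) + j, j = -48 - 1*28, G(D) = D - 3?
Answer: 4195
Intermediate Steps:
G(D) = -3 + D
j = -76 (j = -48 - 28 = -76)
y(J) = 13 + J² - 99*J (y(J) = (J² - 99*J) + 13 = 13 + J² - 99*J)
x = 3164 (x = -72*(-45) - 76 = 3240 - 76 = 3164)
x - y(G(15)) = 3164 - (13 + (-3 + 15)² - 99*(-3 + 15)) = 3164 - (13 + 12² - 99*12) = 3164 - (13 + 144 - 1188) = 3164 - 1*(-1031) = 3164 + 1031 = 4195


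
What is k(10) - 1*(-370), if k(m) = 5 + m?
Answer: 385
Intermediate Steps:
k(10) - 1*(-370) = (5 + 10) - 1*(-370) = 15 + 370 = 385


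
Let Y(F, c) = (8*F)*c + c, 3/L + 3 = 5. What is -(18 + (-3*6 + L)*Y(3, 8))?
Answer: 3282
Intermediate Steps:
L = 3/2 (L = 3/(-3 + 5) = 3/2 ≈ 1.5000)
Y(F, c) = c + 8*F*c (Y(F, c) = 8*F*c + c = c + 8*F*c)
-(18 + (-3*6 + L)*Y(3, 8)) = -(18 + (-3*6 + 3/2)*(8*(1 + 8*3))) = -(18 + (-18 + 3/2)*(8*(1 + 24))) = -(18 - 132*25) = -(18 - 33/2*200) = -(18 - 3300) = -1*(-3282) = 3282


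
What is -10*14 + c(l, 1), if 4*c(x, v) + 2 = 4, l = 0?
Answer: -279/2 ≈ -139.50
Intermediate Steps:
c(x, v) = 1/2 (c(x, v) = -1/2 + (1/4)*4 = -1/2 + 1 = 1/2)
-10*14 + c(l, 1) = -10*14 + 1/2 = -140 + 1/2 = -279/2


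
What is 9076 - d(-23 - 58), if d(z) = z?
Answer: 9157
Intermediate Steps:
9076 - d(-23 - 58) = 9076 - (-23 - 58) = 9076 - 1*(-81) = 9076 + 81 = 9157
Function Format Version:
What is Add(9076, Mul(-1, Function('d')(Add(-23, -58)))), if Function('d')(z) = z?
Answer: 9157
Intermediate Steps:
Add(9076, Mul(-1, Function('d')(Add(-23, -58)))) = Add(9076, Mul(-1, Add(-23, -58))) = Add(9076, Mul(-1, -81)) = Add(9076, 81) = 9157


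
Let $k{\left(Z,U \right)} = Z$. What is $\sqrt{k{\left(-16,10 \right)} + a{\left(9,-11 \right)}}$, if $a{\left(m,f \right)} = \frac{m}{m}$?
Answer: $i \sqrt{15} \approx 3.873 i$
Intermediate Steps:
$a{\left(m,f \right)} = 1$
$\sqrt{k{\left(-16,10 \right)} + a{\left(9,-11 \right)}} = \sqrt{-16 + 1} = \sqrt{-15} = i \sqrt{15}$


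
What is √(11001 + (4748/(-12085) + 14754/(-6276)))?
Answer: 3*√195271113831788130/12640910 ≈ 104.87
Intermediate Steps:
√(11001 + (4748/(-12085) + 14754/(-6276))) = √(11001 + (4748*(-1/12085) + 14754*(-1/6276))) = √(11001 + (-4748/12085 - 2459/1046)) = √(11001 - 34683423/12640910) = √(139027967487/12640910) = 3*√195271113831788130/12640910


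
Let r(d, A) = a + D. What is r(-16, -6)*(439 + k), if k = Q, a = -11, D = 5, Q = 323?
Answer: -4572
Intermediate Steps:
k = 323
r(d, A) = -6 (r(d, A) = -11 + 5 = -6)
r(-16, -6)*(439 + k) = -6*(439 + 323) = -6*762 = -4572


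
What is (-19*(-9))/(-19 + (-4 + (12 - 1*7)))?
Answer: -19/2 ≈ -9.5000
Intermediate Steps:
(-19*(-9))/(-19 + (-4 + (12 - 1*7))) = 171/(-19 + (-4 + (12 - 7))) = 171/(-19 + (-4 + 5)) = 171/(-19 + 1) = 171/(-18) = 171*(-1/18) = -19/2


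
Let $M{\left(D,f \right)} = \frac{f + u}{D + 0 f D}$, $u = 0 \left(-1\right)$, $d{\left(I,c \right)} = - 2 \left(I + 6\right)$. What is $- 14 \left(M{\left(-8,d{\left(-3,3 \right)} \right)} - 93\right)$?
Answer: $\frac{2583}{2} \approx 1291.5$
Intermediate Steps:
$d{\left(I,c \right)} = -12 - 2 I$ ($d{\left(I,c \right)} = - 2 \left(6 + I\right) = -12 - 2 I$)
$u = 0$
$M{\left(D,f \right)} = \frac{f}{D}$ ($M{\left(D,f \right)} = \frac{f + 0}{D + 0 f D} = \frac{f}{D + 0 D} = \frac{f}{D + 0} = \frac{f}{D}$)
$- 14 \left(M{\left(-8,d{\left(-3,3 \right)} \right)} - 93\right) = - 14 \left(\frac{-12 - -6}{-8} - 93\right) = - 14 \left(\left(-12 + 6\right) \left(- \frac{1}{8}\right) - 93\right) = - 14 \left(\left(-6\right) \left(- \frac{1}{8}\right) - 93\right) = - 14 \left(\frac{3}{4} - 93\right) = \left(-14\right) \left(- \frac{369}{4}\right) = \frac{2583}{2}$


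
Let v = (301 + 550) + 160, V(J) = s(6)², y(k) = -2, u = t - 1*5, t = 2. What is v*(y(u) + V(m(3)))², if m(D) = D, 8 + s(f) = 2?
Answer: 1168716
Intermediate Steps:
s(f) = -6 (s(f) = -8 + 2 = -6)
u = -3 (u = 2 - 1*5 = 2 - 5 = -3)
V(J) = 36 (V(J) = (-6)² = 36)
v = 1011 (v = 851 + 160 = 1011)
v*(y(u) + V(m(3)))² = 1011*(-2 + 36)² = 1011*34² = 1011*1156 = 1168716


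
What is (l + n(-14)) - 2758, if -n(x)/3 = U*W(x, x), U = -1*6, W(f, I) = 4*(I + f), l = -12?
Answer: -4786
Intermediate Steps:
W(f, I) = 4*I + 4*f
U = -6
n(x) = 144*x (n(x) = -(-18)*(4*x + 4*x) = -(-18)*8*x = -(-144)*x = 144*x)
(l + n(-14)) - 2758 = (-12 + 144*(-14)) - 2758 = (-12 - 2016) - 2758 = -2028 - 2758 = -4786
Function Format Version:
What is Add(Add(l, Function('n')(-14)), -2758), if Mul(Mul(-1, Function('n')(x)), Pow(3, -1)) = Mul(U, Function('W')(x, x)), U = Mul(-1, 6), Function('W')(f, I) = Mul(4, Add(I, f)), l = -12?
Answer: -4786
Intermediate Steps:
Function('W')(f, I) = Add(Mul(4, I), Mul(4, f))
U = -6
Function('n')(x) = Mul(144, x) (Function('n')(x) = Mul(-3, Mul(-6, Add(Mul(4, x), Mul(4, x)))) = Mul(-3, Mul(-6, Mul(8, x))) = Mul(-3, Mul(-48, x)) = Mul(144, x))
Add(Add(l, Function('n')(-14)), -2758) = Add(Add(-12, Mul(144, -14)), -2758) = Add(Add(-12, -2016), -2758) = Add(-2028, -2758) = -4786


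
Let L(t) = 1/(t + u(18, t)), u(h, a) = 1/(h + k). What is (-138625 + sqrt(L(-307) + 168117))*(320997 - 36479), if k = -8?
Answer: -39441307750 + 9178*sqrt(175939312483)/33 ≈ -3.9325e+10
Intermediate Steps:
u(h, a) = 1/(-8 + h) (u(h, a) = 1/(h - 8) = 1/(-8 + h))
L(t) = 1/(1/10 + t) (L(t) = 1/(t + 1/(-8 + 18)) = 1/(t + 1/10) = 1/(1/10 + t))
(-138625 + sqrt(L(-307) + 168117))*(320997 - 36479) = (-138625 + sqrt(10/(1 + 10*(-307)) + 168117))*(320997 - 36479) = (-138625 + sqrt(10/(1 - 3070) + 168117))*284518 = (-138625 + sqrt(10/(-3069) + 168117))*284518 = (-138625 + sqrt(10*(-1/3069) + 168117))*284518 = (-138625 + sqrt(-10/3069 + 168117))*284518 = (-138625 + sqrt(515951063/3069))*284518 = (-138625 + sqrt(175939312483)/1023)*284518 = -39441307750 + 9178*sqrt(175939312483)/33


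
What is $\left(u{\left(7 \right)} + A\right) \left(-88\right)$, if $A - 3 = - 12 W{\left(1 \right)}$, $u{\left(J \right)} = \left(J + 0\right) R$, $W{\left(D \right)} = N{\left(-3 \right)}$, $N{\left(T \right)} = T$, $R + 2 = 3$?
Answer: $-4048$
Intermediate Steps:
$R = 1$ ($R = -2 + 3 = 1$)
$W{\left(D \right)} = -3$
$u{\left(J \right)} = J$ ($u{\left(J \right)} = \left(J + 0\right) 1 = J 1 = J$)
$A = 39$ ($A = 3 - -36 = 3 + 36 = 39$)
$\left(u{\left(7 \right)} + A\right) \left(-88\right) = \left(7 + 39\right) \left(-88\right) = 46 \left(-88\right) = -4048$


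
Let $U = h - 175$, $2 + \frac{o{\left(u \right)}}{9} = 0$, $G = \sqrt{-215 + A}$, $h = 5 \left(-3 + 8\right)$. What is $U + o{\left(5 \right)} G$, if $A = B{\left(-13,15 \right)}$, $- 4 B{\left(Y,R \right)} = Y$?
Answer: $-150 - 99 i \sqrt{7} \approx -150.0 - 261.93 i$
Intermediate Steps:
$B{\left(Y,R \right)} = - \frac{Y}{4}$
$A = \frac{13}{4}$ ($A = \left(- \frac{1}{4}\right) \left(-13\right) = \frac{13}{4} \approx 3.25$)
$h = 25$ ($h = 5 \cdot 5 = 25$)
$G = \frac{11 i \sqrt{7}}{2}$ ($G = \sqrt{-215 + \frac{13}{4}} = \sqrt{- \frac{847}{4}} = \frac{11 i \sqrt{7}}{2} \approx 14.552 i$)
$o{\left(u \right)} = -18$ ($o{\left(u \right)} = -18 + 9 \cdot 0 = -18 + 0 = -18$)
$U = -150$ ($U = 25 - 175 = -150$)
$U + o{\left(5 \right)} G = -150 - 18 \frac{11 i \sqrt{7}}{2} = -150 - 99 i \sqrt{7}$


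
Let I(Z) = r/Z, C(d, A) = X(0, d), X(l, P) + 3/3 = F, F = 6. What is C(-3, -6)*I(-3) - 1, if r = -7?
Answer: 32/3 ≈ 10.667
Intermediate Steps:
X(l, P) = 5 (X(l, P) = -1 + 6 = 5)
C(d, A) = 5
I(Z) = -7/Z
C(-3, -6)*I(-3) - 1 = 5*(-7/(-3)) - 1 = 5*(-7*(-⅓)) - 1 = 5*(7/3) - 1 = 35/3 - 1 = 32/3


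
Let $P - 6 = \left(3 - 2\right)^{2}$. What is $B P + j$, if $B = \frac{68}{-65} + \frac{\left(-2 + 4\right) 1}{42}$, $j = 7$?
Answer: $\frac{2}{195} \approx 0.010256$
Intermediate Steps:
$B = - \frac{1363}{1365}$ ($B = 68 \left(- \frac{1}{65}\right) + 2 \cdot 1 \cdot \frac{1}{42} = - \frac{68}{65} + 2 \cdot \frac{1}{42} = - \frac{68}{65} + \frac{1}{21} = - \frac{1363}{1365} \approx -0.99854$)
$P = 7$ ($P = 6 + \left(3 - 2\right)^{2} = 6 + 1^{2} = 6 + 1 = 7$)
$B P + j = \left(- \frac{1363}{1365}\right) 7 + 7 = - \frac{1363}{195} + 7 = \frac{2}{195}$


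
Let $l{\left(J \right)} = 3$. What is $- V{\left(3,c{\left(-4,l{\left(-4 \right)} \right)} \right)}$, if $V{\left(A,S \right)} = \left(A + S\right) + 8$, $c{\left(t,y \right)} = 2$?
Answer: $-13$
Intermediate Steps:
$V{\left(A,S \right)} = 8 + A + S$
$- V{\left(3,c{\left(-4,l{\left(-4 \right)} \right)} \right)} = - (8 + 3 + 2) = \left(-1\right) 13 = -13$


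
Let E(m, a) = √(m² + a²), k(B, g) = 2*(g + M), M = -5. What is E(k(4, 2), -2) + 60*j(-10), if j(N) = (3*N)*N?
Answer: 18000 + 2*√10 ≈ 18006.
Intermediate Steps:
j(N) = 3*N²
k(B, g) = -10 + 2*g (k(B, g) = 2*(g - 5) = 2*(-5 + g) = -10 + 2*g)
E(m, a) = √(a² + m²)
E(k(4, 2), -2) + 60*j(-10) = √((-2)² + (-10 + 2*2)²) + 60*(3*(-10)²) = √(4 + (-10 + 4)²) + 60*(3*100) = √(4 + (-6)²) + 60*300 = √(4 + 36) + 18000 = √40 + 18000 = 2*√10 + 18000 = 18000 + 2*√10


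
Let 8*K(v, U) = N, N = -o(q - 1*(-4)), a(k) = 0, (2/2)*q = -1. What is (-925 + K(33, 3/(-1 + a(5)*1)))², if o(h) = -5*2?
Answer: 13653025/16 ≈ 8.5331e+5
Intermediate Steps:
q = -1
o(h) = -10
N = 10 (N = -1*(-10) = 10)
K(v, U) = 5/4 (K(v, U) = (⅛)*10 = 5/4)
(-925 + K(33, 3/(-1 + a(5)*1)))² = (-925 + 5/4)² = (-3695/4)² = 13653025/16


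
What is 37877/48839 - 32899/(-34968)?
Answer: 418748171/243971736 ≈ 1.7164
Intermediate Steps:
37877/48839 - 32899/(-34968) = 37877*(1/48839) - 32899*(-1/34968) = 5411/6977 + 32899/34968 = 418748171/243971736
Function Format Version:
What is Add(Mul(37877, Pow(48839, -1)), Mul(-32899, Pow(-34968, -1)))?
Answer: Rational(418748171, 243971736) ≈ 1.7164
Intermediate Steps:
Add(Mul(37877, Pow(48839, -1)), Mul(-32899, Pow(-34968, -1))) = Add(Mul(37877, Rational(1, 48839)), Mul(-32899, Rational(-1, 34968))) = Add(Rational(5411, 6977), Rational(32899, 34968)) = Rational(418748171, 243971736)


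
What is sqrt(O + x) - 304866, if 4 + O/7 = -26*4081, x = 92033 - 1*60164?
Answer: -304866 + 3*I*sqrt(78989) ≈ -3.0487e+5 + 843.15*I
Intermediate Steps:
x = 31869 (x = 92033 - 60164 = 31869)
O = -742770 (O = -28 + 7*(-26*4081) = -28 + 7*(-106106) = -28 - 742742 = -742770)
sqrt(O + x) - 304866 = sqrt(-742770 + 31869) - 304866 = sqrt(-710901) - 304866 = 3*I*sqrt(78989) - 304866 = -304866 + 3*I*sqrt(78989)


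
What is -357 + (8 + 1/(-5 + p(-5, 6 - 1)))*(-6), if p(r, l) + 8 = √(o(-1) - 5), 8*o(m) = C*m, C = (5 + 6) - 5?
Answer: -94261/233 + 4*I*√23/233 ≈ -404.55 + 0.082332*I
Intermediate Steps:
C = 6 (C = 11 - 5 = 6)
o(m) = 3*m/4 (o(m) = (6*m)/8 = 3*m/4)
p(r, l) = -8 + I*√23/2 (p(r, l) = -8 + √((¾)*(-1) - 5) = -8 + √(-¾ - 5) = -8 + √(-23/4) = -8 + I*√23/2)
-357 + (8 + 1/(-5 + p(-5, 6 - 1)))*(-6) = -357 + (8 + 1/(-5 + (-8 + I*√23/2)))*(-6) = -357 + (8 + 1/(-13 + I*√23/2))*(-6) = -357 + (-48 - 6/(-13 + I*√23/2)) = -405 - 6/(-13 + I*√23/2)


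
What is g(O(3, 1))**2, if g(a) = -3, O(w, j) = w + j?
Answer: 9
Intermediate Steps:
O(w, j) = j + w
g(O(3, 1))**2 = (-3)**2 = 9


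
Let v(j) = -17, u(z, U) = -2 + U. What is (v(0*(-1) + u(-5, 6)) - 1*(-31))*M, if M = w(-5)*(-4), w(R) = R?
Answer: 280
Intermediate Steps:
M = 20 (M = -5*(-4) = 20)
(v(0*(-1) + u(-5, 6)) - 1*(-31))*M = (-17 - 1*(-31))*20 = (-17 + 31)*20 = 14*20 = 280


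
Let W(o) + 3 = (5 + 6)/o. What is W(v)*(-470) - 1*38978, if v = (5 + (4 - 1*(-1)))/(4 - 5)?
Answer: -37051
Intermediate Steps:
v = -10 (v = (5 + (4 + 1))/(-1) = (5 + 5)*(-1) = 10*(-1) = -10)
W(o) = -3 + 11/o (W(o) = -3 + (5 + 6)/o = -3 + 11/o)
W(v)*(-470) - 1*38978 = (-3 + 11/(-10))*(-470) - 1*38978 = (-3 + 11*(-1/10))*(-470) - 38978 = (-3 - 11/10)*(-470) - 38978 = -41/10*(-470) - 38978 = 1927 - 38978 = -37051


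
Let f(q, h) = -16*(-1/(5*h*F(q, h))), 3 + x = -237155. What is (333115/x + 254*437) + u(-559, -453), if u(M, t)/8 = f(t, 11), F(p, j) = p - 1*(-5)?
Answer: 10134635794749/91305830 ≈ 1.1100e+5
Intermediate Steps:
F(p, j) = 5 + p (F(p, j) = p + 5 = 5 + p)
x = -237158 (x = -3 - 237155 = -237158)
f(q, h) = -16/(h*(-25 - 5*q)) (f(q, h) = -16*(-1/(5*h*(5 + q))) = -16*1/(h*(-25 - 5*q)) = -16/(h*(-25 - 5*q)))
u(M, t) = 128/(55*(5 + t)) (u(M, t) = 8*((16/5)/(11*(5 + t))) = 8*((16/5)*(1/11)/(5 + t)) = 8*(16/(55*(5 + t))) = 128/(55*(5 + t)))
(333115/x + 254*437) + u(-559, -453) = (333115/(-237158) + 254*437) + 128/(55*(5 - 453)) = (333115*(-1/237158) + 110998) + (128/55)/(-448) = (-333115/237158 + 110998) + (128/55)*(-1/448) = 26323730569/237158 - 2/385 = 10134635794749/91305830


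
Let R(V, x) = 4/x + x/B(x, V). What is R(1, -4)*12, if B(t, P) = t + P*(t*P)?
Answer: -6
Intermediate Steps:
B(t, P) = t + t*P**2 (B(t, P) = t + P*(P*t) = t + t*P**2)
R(V, x) = 1/(1 + V**2) + 4/x (R(V, x) = 4/x + x/((x*(1 + V**2))) = 4/x + x*(1/(x*(1 + V**2))) = 4/x + 1/(1 + V**2) = 1/(1 + V**2) + 4/x)
R(1, -4)*12 = ((4 - 4 + 4*1**2)/((-4)*(1 + 1**2)))*12 = -(4 - 4 + 4*1)/(4*(1 + 1))*12 = -1/4*(4 - 4 + 4)/2*12 = -1/4*1/2*4*12 = -1/2*12 = -6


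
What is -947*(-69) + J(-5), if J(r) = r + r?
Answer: 65333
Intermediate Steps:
J(r) = 2*r
-947*(-69) + J(-5) = -947*(-69) + 2*(-5) = 65343 - 10 = 65333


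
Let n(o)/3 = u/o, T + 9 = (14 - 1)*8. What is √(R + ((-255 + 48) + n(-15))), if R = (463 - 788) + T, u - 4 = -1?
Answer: 2*I*√2735/5 ≈ 20.919*I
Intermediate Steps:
u = 3 (u = 4 - 1 = 3)
T = 95 (T = -9 + (14 - 1)*8 = -9 + 13*8 = -9 + 104 = 95)
R = -230 (R = (463 - 788) + 95 = -325 + 95 = -230)
n(o) = 9/o (n(o) = 3*(3/o) = 9/o)
√(R + ((-255 + 48) + n(-15))) = √(-230 + ((-255 + 48) + 9/(-15))) = √(-230 + (-207 + 9*(-1/15))) = √(-230 + (-207 - ⅗)) = √(-230 - 1038/5) = √(-2188/5) = 2*I*√2735/5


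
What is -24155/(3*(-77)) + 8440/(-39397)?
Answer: 949684895/9100707 ≈ 104.35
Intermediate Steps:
-24155/(3*(-77)) + 8440/(-39397) = -24155/(-231) + 8440*(-1/39397) = -24155*(-1/231) - 8440/39397 = 24155/231 - 8440/39397 = 949684895/9100707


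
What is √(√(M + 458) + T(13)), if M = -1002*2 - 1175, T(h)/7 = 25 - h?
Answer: √(84 + I*√2721) ≈ 9.5624 + 2.7275*I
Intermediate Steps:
T(h) = 175 - 7*h (T(h) = 7*(25 - h) = 175 - 7*h)
M = -3179 (M = -2004 - 1175 = -3179)
√(√(M + 458) + T(13)) = √(√(-3179 + 458) + (175 - 7*13)) = √(√(-2721) + (175 - 91)) = √(I*√2721 + 84) = √(84 + I*√2721)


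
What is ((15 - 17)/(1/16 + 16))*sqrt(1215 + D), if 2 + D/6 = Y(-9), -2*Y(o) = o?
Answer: -32*sqrt(1230)/257 ≈ -4.3669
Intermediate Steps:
Y(o) = -o/2
D = 15 (D = -12 + 6*(-1/2*(-9)) = -12 + 6*(9/2) = -12 + 27 = 15)
((15 - 17)/(1/16 + 16))*sqrt(1215 + D) = ((15 - 17)/(1/16 + 16))*sqrt(1215 + 15) = (-2/(1*(1/16) + 16))*sqrt(1230) = (-2/(1/16 + 16))*sqrt(1230) = (-2/257/16)*sqrt(1230) = (-2*16/257)*sqrt(1230) = -32*sqrt(1230)/257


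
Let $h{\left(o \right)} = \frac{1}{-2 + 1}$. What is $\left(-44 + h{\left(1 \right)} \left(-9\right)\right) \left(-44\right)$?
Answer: $1540$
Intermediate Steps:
$h{\left(o \right)} = -1$ ($h{\left(o \right)} = \frac{1}{-1} = -1$)
$\left(-44 + h{\left(1 \right)} \left(-9\right)\right) \left(-44\right) = \left(-44 - -9\right) \left(-44\right) = \left(-44 + 9\right) \left(-44\right) = \left(-35\right) \left(-44\right) = 1540$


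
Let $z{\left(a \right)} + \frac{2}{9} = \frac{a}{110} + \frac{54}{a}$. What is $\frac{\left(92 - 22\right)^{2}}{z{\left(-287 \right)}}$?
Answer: $- \frac{1392237000}{857921} \approx -1622.8$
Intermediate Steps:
$z{\left(a \right)} = - \frac{2}{9} + \frac{54}{a} + \frac{a}{110}$ ($z{\left(a \right)} = - \frac{2}{9} + \left(\frac{a}{110} + \frac{54}{a}\right) = - \frac{2}{9} + \left(\frac{54}{a} + \frac{a}{110}\right) = - \frac{2}{9} + \frac{54}{a} + \frac{a}{110}$)
$\frac{\left(92 - 22\right)^{2}}{z{\left(-287 \right)}} = \frac{\left(92 - 22\right)^{2}}{- \frac{2}{9} + \frac{54}{-287} + \frac{1}{110} \left(-287\right)} = \frac{70^{2}}{- \frac{2}{9} + 54 \left(- \frac{1}{287}\right) - \frac{287}{110}} = \frac{4900}{- \frac{2}{9} - \frac{54}{287} - \frac{287}{110}} = \frac{4900}{- \frac{857921}{284130}} = 4900 \left(- \frac{284130}{857921}\right) = - \frac{1392237000}{857921}$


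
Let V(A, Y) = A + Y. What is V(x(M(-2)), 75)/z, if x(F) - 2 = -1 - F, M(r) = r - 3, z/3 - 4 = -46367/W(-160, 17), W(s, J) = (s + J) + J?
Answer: 3402/46871 ≈ 0.072582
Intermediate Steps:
W(s, J) = s + 2*J (W(s, J) = (J + s) + J = s + 2*J)
z = 46871/42 (z = 12 + 3*(-46367/(-160 + 2*17)) = 12 + 3*(-46367/(-160 + 34)) = 12 + 3*(-46367/(-126)) = 12 + 3*(-46367*(-1/126)) = 12 + 3*(46367/126) = 12 + 46367/42 = 46871/42 ≈ 1116.0)
M(r) = -3 + r
x(F) = 1 - F (x(F) = 2 + (-1 - F) = 1 - F)
V(x(M(-2)), 75)/z = ((1 - (-3 - 2)) + 75)/(46871/42) = ((1 - 1*(-5)) + 75)*(42/46871) = ((1 + 5) + 75)*(42/46871) = (6 + 75)*(42/46871) = 81*(42/46871) = 3402/46871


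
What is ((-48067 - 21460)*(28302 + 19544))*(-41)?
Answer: 136390142522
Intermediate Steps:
((-48067 - 21460)*(28302 + 19544))*(-41) = -69527*47846*(-41) = -3326588842*(-41) = 136390142522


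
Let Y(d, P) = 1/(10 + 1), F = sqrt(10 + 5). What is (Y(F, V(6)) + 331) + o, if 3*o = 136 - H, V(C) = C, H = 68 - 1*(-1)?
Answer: 11663/33 ≈ 353.42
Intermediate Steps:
H = 69 (H = 68 + 1 = 69)
F = sqrt(15) ≈ 3.8730
Y(d, P) = 1/11
o = 67/3 (o = (136 - 1*69)/3 = (136 - 69)/3 = (1/3)*67 = 67/3 ≈ 22.333)
(Y(F, V(6)) + 331) + o = (1/11 + 331) + 67/3 = 3642/11 + 67/3 = 11663/33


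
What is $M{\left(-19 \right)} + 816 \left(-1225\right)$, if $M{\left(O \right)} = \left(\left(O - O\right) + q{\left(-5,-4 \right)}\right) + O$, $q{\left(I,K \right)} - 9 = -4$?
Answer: $-999614$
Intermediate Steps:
$q{\left(I,K \right)} = 5$ ($q{\left(I,K \right)} = 9 - 4 = 5$)
$M{\left(O \right)} = 5 + O$ ($M{\left(O \right)} = \left(\left(O - O\right) + 5\right) + O = \left(0 + 5\right) + O = 5 + O$)
$M{\left(-19 \right)} + 816 \left(-1225\right) = \left(5 - 19\right) + 816 \left(-1225\right) = -14 - 999600 = -999614$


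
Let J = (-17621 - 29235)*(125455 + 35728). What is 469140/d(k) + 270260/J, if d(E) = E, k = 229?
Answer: 885782121678295/432374364598 ≈ 2048.6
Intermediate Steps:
J = -7552390648 (J = -46856*161183 = -7552390648)
469140/d(k) + 270260/J = 469140/229 + 270260/(-7552390648) = 469140*(1/229) + 270260*(-1/7552390648) = 469140/229 - 67565/1888097662 = 885782121678295/432374364598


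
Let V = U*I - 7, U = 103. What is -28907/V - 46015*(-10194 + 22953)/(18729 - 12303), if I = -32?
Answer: -23938559633/262038 ≈ -91355.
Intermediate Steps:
V = -3303 (V = 103*(-32) - 7 = -3296 - 7 = -3303)
-28907/V - 46015*(-10194 + 22953)/(18729 - 12303) = -28907/(-3303) - 46015*(-10194 + 22953)/(18729 - 12303) = -28907*(-1/3303) - 46015/(6426/12759) = 28907/3303 - 46015/(6426*(1/12759)) = 28907/3303 - 46015/2142/4253 = 28907/3303 - 46015*4253/2142 = 28907/3303 - 195701795/2142 = -23938559633/262038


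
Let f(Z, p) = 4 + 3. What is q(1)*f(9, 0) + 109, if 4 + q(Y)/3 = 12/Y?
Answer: 277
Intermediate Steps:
f(Z, p) = 7
q(Y) = -12 + 36/Y (q(Y) = -12 + 3*(12/Y) = -12 + 36/Y)
q(1)*f(9, 0) + 109 = (-12 + 36/1)*7 + 109 = (-12 + 36*1)*7 + 109 = (-12 + 36)*7 + 109 = 24*7 + 109 = 168 + 109 = 277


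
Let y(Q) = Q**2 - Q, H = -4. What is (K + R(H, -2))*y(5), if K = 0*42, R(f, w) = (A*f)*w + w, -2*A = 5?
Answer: -440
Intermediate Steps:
A = -5/2 (A = -1/2*5 = -5/2 ≈ -2.5000)
R(f, w) = w - 5*f*w/2 (R(f, w) = (-5*f/2)*w + w = -5*f*w/2 + w = w - 5*f*w/2)
K = 0
(K + R(H, -2))*y(5) = (0 + (1/2)*(-2)*(2 - 5*(-4)))*(5*(-1 + 5)) = (0 + (1/2)*(-2)*(2 + 20))*(5*4) = (0 + (1/2)*(-2)*22)*20 = (0 - 22)*20 = -22*20 = -440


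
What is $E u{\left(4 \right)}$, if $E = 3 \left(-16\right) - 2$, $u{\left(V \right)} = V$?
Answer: $-200$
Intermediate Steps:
$E = -50$ ($E = -48 - 2 = -50$)
$E u{\left(4 \right)} = \left(-50\right) 4 = -200$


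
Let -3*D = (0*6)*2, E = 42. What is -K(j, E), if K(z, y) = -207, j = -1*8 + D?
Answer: 207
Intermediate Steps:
D = 0 (D = -0*6*2/3 = -0*2 = -1/3*0 = 0)
j = -8 (j = -1*8 + 0 = -8 + 0 = -8)
-K(j, E) = -1*(-207) = 207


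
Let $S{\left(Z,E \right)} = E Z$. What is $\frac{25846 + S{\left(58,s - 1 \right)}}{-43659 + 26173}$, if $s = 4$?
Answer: $- \frac{13010}{8743} \approx -1.488$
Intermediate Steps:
$\frac{25846 + S{\left(58,s - 1 \right)}}{-43659 + 26173} = \frac{25846 + \left(4 - 1\right) 58}{-43659 + 26173} = \frac{25846 + 3 \cdot 58}{-17486} = \left(25846 + 174\right) \left(- \frac{1}{17486}\right) = 26020 \left(- \frac{1}{17486}\right) = - \frac{13010}{8743}$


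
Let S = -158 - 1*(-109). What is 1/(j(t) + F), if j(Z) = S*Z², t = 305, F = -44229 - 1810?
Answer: -1/4604264 ≈ -2.1719e-7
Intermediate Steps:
F = -46039
S = -49 (S = -158 + 109 = -49)
j(Z) = -49*Z²
1/(j(t) + F) = 1/(-49*305² - 46039) = 1/(-49*93025 - 46039) = 1/(-4558225 - 46039) = 1/(-4604264) = -1/4604264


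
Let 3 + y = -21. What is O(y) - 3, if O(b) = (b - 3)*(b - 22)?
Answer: 1239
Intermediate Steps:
y = -24 (y = -3 - 21 = -24)
O(b) = (-22 + b)*(-3 + b) (O(b) = (-3 + b)*(-22 + b) = (-22 + b)*(-3 + b))
O(y) - 3 = (66 + (-24)**2 - 25*(-24)) - 3 = (66 + 576 + 600) - 3 = 1242 - 3 = 1239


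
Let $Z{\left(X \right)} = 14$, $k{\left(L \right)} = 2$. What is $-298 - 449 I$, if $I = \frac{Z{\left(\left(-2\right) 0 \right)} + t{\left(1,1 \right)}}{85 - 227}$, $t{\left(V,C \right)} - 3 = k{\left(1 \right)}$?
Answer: $- \frac{33785}{142} \approx -237.92$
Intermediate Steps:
$t{\left(V,C \right)} = 5$ ($t{\left(V,C \right)} = 3 + 2 = 5$)
$I = - \frac{19}{142}$ ($I = \frac{14 + 5}{85 - 227} = \frac{19}{-142} = 19 \left(- \frac{1}{142}\right) = - \frac{19}{142} \approx -0.1338$)
$-298 - 449 I = -298 - - \frac{8531}{142} = -298 + \frac{8531}{142} = - \frac{33785}{142}$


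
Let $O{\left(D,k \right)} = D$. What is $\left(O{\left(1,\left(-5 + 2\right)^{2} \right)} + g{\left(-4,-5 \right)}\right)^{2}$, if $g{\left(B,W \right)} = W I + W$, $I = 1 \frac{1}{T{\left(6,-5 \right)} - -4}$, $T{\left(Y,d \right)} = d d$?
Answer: $\frac{14641}{841} \approx 17.409$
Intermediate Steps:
$T{\left(Y,d \right)} = d^{2}$
$I = \frac{1}{29}$ ($I = 1 \frac{1}{\left(-5\right)^{2} - -4} = 1 \frac{1}{25 + 4} = 1 \cdot \frac{1}{29} = \frac{1}{29} \approx 0.034483$)
$g{\left(B,W \right)} = \frac{30 W}{29}$ ($g{\left(B,W \right)} = W \frac{1}{29} + W = \frac{W}{29} + W = \frac{30 W}{29}$)
$\left(O{\left(1,\left(-5 + 2\right)^{2} \right)} + g{\left(-4,-5 \right)}\right)^{2} = \left(1 + \frac{30}{29} \left(-5\right)\right)^{2} = \left(1 - \frac{150}{29}\right)^{2} = \left(- \frac{121}{29}\right)^{2} = \frac{14641}{841}$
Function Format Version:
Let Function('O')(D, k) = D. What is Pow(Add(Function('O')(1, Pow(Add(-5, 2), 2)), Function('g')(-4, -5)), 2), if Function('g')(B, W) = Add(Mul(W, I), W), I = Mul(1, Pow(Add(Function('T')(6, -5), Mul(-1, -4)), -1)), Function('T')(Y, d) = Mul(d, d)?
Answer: Rational(14641, 841) ≈ 17.409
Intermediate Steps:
Function('T')(Y, d) = Pow(d, 2)
I = Rational(1, 29) (I = Mul(1, Pow(Add(Pow(-5, 2), Mul(-1, -4)), -1)) = Mul(1, Pow(Add(25, 4), -1)) = Mul(1, Pow(29, -1)) = Mul(1, Rational(1, 29)) = Rational(1, 29) ≈ 0.034483)
Function('g')(B, W) = Mul(Rational(30, 29), W) (Function('g')(B, W) = Add(Mul(W, Rational(1, 29)), W) = Add(Mul(Rational(1, 29), W), W) = Mul(Rational(30, 29), W))
Pow(Add(Function('O')(1, Pow(Add(-5, 2), 2)), Function('g')(-4, -5)), 2) = Pow(Add(1, Mul(Rational(30, 29), -5)), 2) = Pow(Add(1, Rational(-150, 29)), 2) = Pow(Rational(-121, 29), 2) = Rational(14641, 841)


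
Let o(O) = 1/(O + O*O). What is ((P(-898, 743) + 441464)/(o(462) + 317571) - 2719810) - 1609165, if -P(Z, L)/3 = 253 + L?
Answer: -294068659882377569/67930342327 ≈ -4.3290e+6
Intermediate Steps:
P(Z, L) = -759 - 3*L (P(Z, L) = -3*(253 + L) = -759 - 3*L)
o(O) = 1/(O + O²)
((P(-898, 743) + 441464)/(o(462) + 317571) - 2719810) - 1609165 = (((-759 - 3*743) + 441464)/(1/(462*(1 + 462)) + 317571) - 2719810) - 1609165 = (((-759 - 2229) + 441464)/((1/462)/463 + 317571) - 2719810) - 1609165 = ((-2988 + 441464)/((1/462)*(1/463) + 317571) - 2719810) - 1609165 = (438476/(1/213906 + 317571) - 2719810) - 1609165 = (438476/(67930342327/213906) - 2719810) - 1609165 = (438476*(213906/67930342327) - 2719810) - 1609165 = (93792647256/67930342327 - 2719810) - 1609165 = -184757530571750614/67930342327 - 1609165 = -294068659882377569/67930342327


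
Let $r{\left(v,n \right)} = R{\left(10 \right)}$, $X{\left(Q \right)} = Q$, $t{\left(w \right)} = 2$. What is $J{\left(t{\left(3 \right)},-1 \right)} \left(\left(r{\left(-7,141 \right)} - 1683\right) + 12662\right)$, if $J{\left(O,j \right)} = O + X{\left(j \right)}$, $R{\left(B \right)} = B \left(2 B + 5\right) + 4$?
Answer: $11233$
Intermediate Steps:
$R{\left(B \right)} = 4 + B \left(5 + 2 B\right)$ ($R{\left(B \right)} = B \left(5 + 2 B\right) + 4 = 4 + B \left(5 + 2 B\right)$)
$J{\left(O,j \right)} = O + j$
$r{\left(v,n \right)} = 254$ ($r{\left(v,n \right)} = 4 + 2 \cdot 10^{2} + 5 \cdot 10 = 4 + 2 \cdot 100 + 50 = 4 + 200 + 50 = 254$)
$J{\left(t{\left(3 \right)},-1 \right)} \left(\left(r{\left(-7,141 \right)} - 1683\right) + 12662\right) = \left(2 - 1\right) \left(\left(254 - 1683\right) + 12662\right) = 1 \left(-1429 + 12662\right) = 1 \cdot 11233 = 11233$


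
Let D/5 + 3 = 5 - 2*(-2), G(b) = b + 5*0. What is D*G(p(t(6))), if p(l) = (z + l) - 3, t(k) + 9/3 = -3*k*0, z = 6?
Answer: 0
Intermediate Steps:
t(k) = -3 (t(k) = -3 - 3*k*0 = -3 + 0 = -3)
p(l) = 3 + l (p(l) = (6 + l) - 3 = 3 + l)
G(b) = b (G(b) = b + 0 = b)
D = 30 (D = -15 + 5*(5 - 2*(-2)) = -15 + 5*(5 + 4) = -15 + 5*9 = -15 + 45 = 30)
D*G(p(t(6))) = 30*(3 - 3) = 30*0 = 0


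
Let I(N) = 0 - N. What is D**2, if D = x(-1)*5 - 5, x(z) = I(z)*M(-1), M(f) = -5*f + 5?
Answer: 2025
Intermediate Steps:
I(N) = -N
M(f) = 5 - 5*f
x(z) = -10*z (x(z) = (-z)*(5 - 5*(-1)) = (-z)*(5 + 5) = -z*10 = -10*z)
D = 45 (D = -10*(-1)*5 - 5 = 10*5 - 5 = 50 - 5 = 45)
D**2 = 45**2 = 2025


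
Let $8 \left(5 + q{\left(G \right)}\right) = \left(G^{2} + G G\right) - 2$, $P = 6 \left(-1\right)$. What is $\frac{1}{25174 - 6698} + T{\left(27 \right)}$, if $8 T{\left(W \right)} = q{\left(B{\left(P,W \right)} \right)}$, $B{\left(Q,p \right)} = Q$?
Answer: $\frac{69293}{147808} \approx 0.4688$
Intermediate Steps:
$P = -6$
$q{\left(G \right)} = - \frac{21}{4} + \frac{G^{2}}{4}$ ($q{\left(G \right)} = -5 + \frac{\left(G^{2} + G G\right) - 2}{8} = -5 + \frac{\left(G^{2} + G^{2}\right) - 2}{8} = -5 + \frac{2 G^{2} - 2}{8} = -5 + \frac{-2 + 2 G^{2}}{8} = -5 + \left(- \frac{1}{4} + \frac{G^{2}}{4}\right) = - \frac{21}{4} + \frac{G^{2}}{4}$)
$T{\left(W \right)} = \frac{15}{32}$ ($T{\left(W \right)} = \frac{- \frac{21}{4} + \frac{\left(-6\right)^{2}}{4}}{8} = \frac{- \frac{21}{4} + \frac{1}{4} \cdot 36}{8} = \frac{- \frac{21}{4} + 9}{8} = \frac{1}{8} \cdot \frac{15}{4} = \frac{15}{32}$)
$\frac{1}{25174 - 6698} + T{\left(27 \right)} = \frac{1}{25174 - 6698} + \frac{15}{32} = \frac{1}{18476} + \frac{15}{32} = \frac{69293}{147808}$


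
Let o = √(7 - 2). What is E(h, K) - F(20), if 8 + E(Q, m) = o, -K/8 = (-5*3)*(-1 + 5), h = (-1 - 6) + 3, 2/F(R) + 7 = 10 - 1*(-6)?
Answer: -74/9 + √5 ≈ -5.9862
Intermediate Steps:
F(R) = 2/9 (F(R) = 2/(-7 + (10 - 1*(-6))) = 2/(-7 + (10 + 6)) = 2/(-7 + 16) = 2/9)
h = -4 (h = -7 + 3 = -4)
K = 480 (K = -8*(-5*3)*(-1 + 5) = -(-120)*4 = -8*(-60) = 480)
o = √5 ≈ 2.2361
E(Q, m) = -8 + √5
E(h, K) - F(20) = (-8 + √5) - 1*2/9 = (-8 + √5) - 2/9 = -74/9 + √5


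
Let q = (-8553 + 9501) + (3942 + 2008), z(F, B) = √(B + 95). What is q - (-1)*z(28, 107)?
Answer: 6898 + √202 ≈ 6912.2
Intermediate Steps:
z(F, B) = √(95 + B)
q = 6898 (q = 948 + 5950 = 6898)
q - (-1)*z(28, 107) = 6898 - (-1)*√(95 + 107) = 6898 - (-1)*√202 = 6898 + √202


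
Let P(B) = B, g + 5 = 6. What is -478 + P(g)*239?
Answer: -239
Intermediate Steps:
g = 1 (g = -5 + 6 = 1)
-478 + P(g)*239 = -478 + 1*239 = -478 + 239 = -239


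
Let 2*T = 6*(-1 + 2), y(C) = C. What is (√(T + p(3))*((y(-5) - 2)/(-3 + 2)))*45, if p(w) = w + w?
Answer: 945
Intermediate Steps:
p(w) = 2*w
T = 3 (T = (6*(-1 + 2))/2 = (6*1)/2 = (½)*6 = 3)
(√(T + p(3))*((y(-5) - 2)/(-3 + 2)))*45 = (√(3 + 2*3)*((-5 - 2)/(-3 + 2)))*45 = (√(3 + 6)*(-7/(-1)))*45 = (√9*(-7*(-1)))*45 = (3*7)*45 = 21*45 = 945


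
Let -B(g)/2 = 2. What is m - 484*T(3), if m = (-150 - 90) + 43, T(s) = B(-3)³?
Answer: 30779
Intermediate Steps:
B(g) = -4 (B(g) = -2*2 = -4)
T(s) = -64 (T(s) = (-4)³ = -64)
m = -197 (m = -240 + 43 = -197)
m - 484*T(3) = -197 - 484*(-64) = -197 + 30976 = 30779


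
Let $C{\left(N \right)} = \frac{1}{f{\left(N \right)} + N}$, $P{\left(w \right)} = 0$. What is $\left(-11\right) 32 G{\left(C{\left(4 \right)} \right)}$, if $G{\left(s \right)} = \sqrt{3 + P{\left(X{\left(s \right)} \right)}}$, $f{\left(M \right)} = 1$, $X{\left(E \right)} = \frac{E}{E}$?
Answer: $- 352 \sqrt{3} \approx -609.68$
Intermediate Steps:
$X{\left(E \right)} = 1$
$C{\left(N \right)} = \frac{1}{1 + N}$
$G{\left(s \right)} = \sqrt{3}$ ($G{\left(s \right)} = \sqrt{3 + 0} = \sqrt{3}$)
$\left(-11\right) 32 G{\left(C{\left(4 \right)} \right)} = \left(-11\right) 32 \sqrt{3} = - 352 \sqrt{3}$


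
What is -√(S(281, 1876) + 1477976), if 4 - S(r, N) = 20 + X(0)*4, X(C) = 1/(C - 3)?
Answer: -26*√19677/3 ≈ -1215.7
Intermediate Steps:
X(C) = 1/(-3 + C)
S(r, N) = -44/3 (S(r, N) = 4 - (20 + 4/(-3 + 0)) = 4 - (20 + 4/(-3)) = 4 - (20 - ⅓*4) = 4 - (20 - 4/3) = 4 - 1*56/3 = 4 - 56/3 = -44/3)
-√(S(281, 1876) + 1477976) = -√(-44/3 + 1477976) = -√(4433884/3) = -26*√19677/3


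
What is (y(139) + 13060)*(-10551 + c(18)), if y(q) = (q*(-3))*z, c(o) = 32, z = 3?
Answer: -124218871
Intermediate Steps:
y(q) = -9*q (y(q) = (q*(-3))*3 = -3*q*3 = -9*q)
(y(139) + 13060)*(-10551 + c(18)) = (-9*139 + 13060)*(-10551 + 32) = (-1251 + 13060)*(-10519) = 11809*(-10519) = -124218871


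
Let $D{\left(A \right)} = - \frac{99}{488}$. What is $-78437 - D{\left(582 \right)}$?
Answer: $- \frac{38277157}{488} \approx -78437.0$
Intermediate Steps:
$D{\left(A \right)} = - \frac{99}{488}$ ($D{\left(A \right)} = \left(-99\right) \frac{1}{488} = - \frac{99}{488}$)
$-78437 - D{\left(582 \right)} = -78437 - - \frac{99}{488} = -78437 + \frac{99}{488} = - \frac{38277157}{488}$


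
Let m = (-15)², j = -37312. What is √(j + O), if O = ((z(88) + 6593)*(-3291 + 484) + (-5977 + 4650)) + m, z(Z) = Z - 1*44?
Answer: I*√18668473 ≈ 4320.7*I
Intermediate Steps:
z(Z) = -44 + Z (z(Z) = Z - 44 = -44 + Z)
m = 225
O = -18631161 (O = (((-44 + 88) + 6593)*(-3291 + 484) + (-5977 + 4650)) + 225 = ((44 + 6593)*(-2807) - 1327) + 225 = (6637*(-2807) - 1327) + 225 = (-18630059 - 1327) + 225 = -18631386 + 225 = -18631161)
√(j + O) = √(-37312 - 18631161) = √(-18668473) = I*√18668473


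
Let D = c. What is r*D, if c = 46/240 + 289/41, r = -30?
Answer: -35623/164 ≈ -217.21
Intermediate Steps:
c = 35623/4920 (c = 46*(1/240) + 289*(1/41) = 23/120 + 289/41 = 35623/4920 ≈ 7.2404)
D = 35623/4920 ≈ 7.2404
r*D = -30*35623/4920 = -35623/164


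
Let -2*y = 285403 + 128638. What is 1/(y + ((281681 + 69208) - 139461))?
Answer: 2/8815 ≈ 0.00022689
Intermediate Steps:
y = -414041/2 (y = -(285403 + 128638)/2 = -½*414041 = -414041/2 ≈ -2.0702e+5)
1/(y + ((281681 + 69208) - 139461)) = 1/(-414041/2 + ((281681 + 69208) - 139461)) = 1/(-414041/2 + (350889 - 139461)) = 1/(-414041/2 + 211428) = 1/(8815/2) = 2/8815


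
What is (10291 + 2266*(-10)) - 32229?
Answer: -44598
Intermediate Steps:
(10291 + 2266*(-10)) - 32229 = (10291 - 22660) - 32229 = -12369 - 32229 = -44598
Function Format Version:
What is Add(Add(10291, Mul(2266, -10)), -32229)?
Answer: -44598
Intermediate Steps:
Add(Add(10291, Mul(2266, -10)), -32229) = Add(Add(10291, -22660), -32229) = Add(-12369, -32229) = -44598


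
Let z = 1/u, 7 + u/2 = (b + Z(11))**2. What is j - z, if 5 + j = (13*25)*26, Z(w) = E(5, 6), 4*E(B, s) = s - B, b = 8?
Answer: 8250757/977 ≈ 8445.0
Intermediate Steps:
E(B, s) = -B/4 + s/4 (E(B, s) = (s - B)/4 = -B/4 + s/4)
Z(w) = 1/4 (Z(w) = -1/4*5 + (1/4)*6 = -5/4 + 3/2 = 1/4)
j = 8445 (j = -5 + (13*25)*26 = -5 + 325*26 = -5 + 8450 = 8445)
u = 977/8 (u = -14 + 2*(8 + 1/4)**2 = -14 + 2*(33/4)**2 = -14 + 2*(1089/16) = -14 + 1089/8 = 977/8 ≈ 122.13)
z = 8/977 (z = 1/(977/8) = 8/977 ≈ 0.0081883)
j - z = 8445 - 1*8/977 = 8445 - 8/977 = 8250757/977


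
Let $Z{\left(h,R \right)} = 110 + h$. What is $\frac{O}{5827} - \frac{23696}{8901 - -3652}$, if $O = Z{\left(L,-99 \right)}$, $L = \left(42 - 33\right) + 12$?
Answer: $- \frac{136432149}{73146331} \approx -1.8652$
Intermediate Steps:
$L = 21$ ($L = 9 + 12 = 21$)
$O = 131$ ($O = 110 + 21 = 131$)
$\frac{O}{5827} - \frac{23696}{8901 - -3652} = \frac{131}{5827} - \frac{23696}{8901 - -3652} = 131 \cdot \frac{1}{5827} - \frac{23696}{8901 + 3652} = \frac{131}{5827} - \frac{23696}{12553} = - \frac{136432149}{73146331}$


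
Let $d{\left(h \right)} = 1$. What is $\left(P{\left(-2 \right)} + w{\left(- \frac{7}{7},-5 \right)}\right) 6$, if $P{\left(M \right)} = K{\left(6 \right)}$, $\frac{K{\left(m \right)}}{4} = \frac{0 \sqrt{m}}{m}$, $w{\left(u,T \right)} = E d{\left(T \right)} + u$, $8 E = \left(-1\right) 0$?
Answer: $-6$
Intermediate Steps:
$E = 0$ ($E = \frac{\left(-1\right) 0}{8} = \frac{1}{8} \cdot 0 = 0$)
$w{\left(u,T \right)} = u$ ($w{\left(u,T \right)} = 0 \cdot 1 + u = 0 + u = u$)
$K{\left(m \right)} = 0$ ($K{\left(m \right)} = 4 \frac{0 \sqrt{m}}{m} = 4 \frac{0}{m} = 4 \cdot 0 = 0$)
$P{\left(M \right)} = 0$
$\left(P{\left(-2 \right)} + w{\left(- \frac{7}{7},-5 \right)}\right) 6 = \left(0 - \frac{7}{7}\right) 6 = \left(0 - 1\right) 6 = \left(-1\right) 6 = -6$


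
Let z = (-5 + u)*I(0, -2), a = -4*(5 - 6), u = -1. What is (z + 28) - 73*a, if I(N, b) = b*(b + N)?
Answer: -288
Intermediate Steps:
a = 4 (a = -4*(-1) = 4)
I(N, b) = b*(N + b)
z = -24 (z = (-5 - 1)*(-2*(0 - 2)) = -(-12)*(-2) = -6*4 = -24)
(z + 28) - 73*a = (-24 + 28) - 73*4 = 4 - 292 = -288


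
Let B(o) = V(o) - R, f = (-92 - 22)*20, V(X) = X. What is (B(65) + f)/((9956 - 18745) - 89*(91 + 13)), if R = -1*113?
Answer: 2102/18045 ≈ 0.11649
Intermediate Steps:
f = -2280 (f = -114*20 = -2280)
R = -113
B(o) = 113 + o (B(o) = o - 1*(-113) = o + 113 = 113 + o)
(B(65) + f)/((9956 - 18745) - 89*(91 + 13)) = ((113 + 65) - 2280)/((9956 - 18745) - 89*(91 + 13)) = (178 - 2280)/(-8789 - 89*104) = -2102/(-8789 - 9256) = -2102/(-18045) = -2102*(-1/18045) = 2102/18045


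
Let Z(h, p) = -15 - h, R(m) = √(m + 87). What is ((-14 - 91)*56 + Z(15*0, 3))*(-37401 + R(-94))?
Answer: 220478895 - 5895*I*√7 ≈ 2.2048e+8 - 15597.0*I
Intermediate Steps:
R(m) = √(87 + m)
((-14 - 91)*56 + Z(15*0, 3))*(-37401 + R(-94)) = ((-14 - 91)*56 + (-15 - 15*0))*(-37401 + √(87 - 94)) = (-105*56 + (-15 - 1*0))*(-37401 + √(-7)) = (-5880 + (-15 + 0))*(-37401 + I*√7) = (-5880 - 15)*(-37401 + I*√7) = -5895*(-37401 + I*√7) = 220478895 - 5895*I*√7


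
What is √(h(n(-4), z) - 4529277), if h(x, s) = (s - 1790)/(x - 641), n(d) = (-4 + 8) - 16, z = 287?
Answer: 3*I*√214591499426/653 ≈ 2128.2*I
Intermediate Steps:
n(d) = -12 (n(d) = 4 - 16 = -12)
h(x, s) = (-1790 + s)/(-641 + x)
√(h(n(-4), z) - 4529277) = √((-1790 + 287)/(-641 - 12) - 4529277) = √(-1503/(-653) - 4529277) = √(-1/653*(-1503) - 4529277) = √(1503/653 - 4529277) = √(-2957616378/653) = 3*I*√214591499426/653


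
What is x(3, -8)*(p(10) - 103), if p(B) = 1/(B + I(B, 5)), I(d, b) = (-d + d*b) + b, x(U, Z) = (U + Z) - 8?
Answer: 73632/55 ≈ 1338.8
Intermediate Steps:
x(U, Z) = -8 + U + Z
I(d, b) = b - d + b*d (I(d, b) = (-d + b*d) + b = b - d + b*d)
p(B) = 1/(5 + 5*B) (p(B) = 1/(B + (5 - B + 5*B)) = 1/(B + (5 + 4*B)) = 1/(5 + 5*B))
x(3, -8)*(p(10) - 103) = (-8 + 3 - 8)*(1/(5*(1 + 10)) - 103) = -13*((⅕)/11 - 103) = -13*((⅕)*(1/11) - 103) = -13*(1/55 - 103) = -13*(-5664/55) = 73632/55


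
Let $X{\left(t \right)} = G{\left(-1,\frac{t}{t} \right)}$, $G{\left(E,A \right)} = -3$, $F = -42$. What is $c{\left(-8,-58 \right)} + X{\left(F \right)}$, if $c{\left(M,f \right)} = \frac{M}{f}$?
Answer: $- \frac{83}{29} \approx -2.8621$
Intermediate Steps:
$X{\left(t \right)} = -3$
$c{\left(-8,-58 \right)} + X{\left(F \right)} = - \frac{8}{-58} - 3 = \left(-8\right) \left(- \frac{1}{58}\right) - 3 = \frac{4}{29} - 3 = - \frac{83}{29}$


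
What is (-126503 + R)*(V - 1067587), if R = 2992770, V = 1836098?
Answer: 2202757718437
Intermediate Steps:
(-126503 + R)*(V - 1067587) = (-126503 + 2992770)*(1836098 - 1067587) = 2866267*768511 = 2202757718437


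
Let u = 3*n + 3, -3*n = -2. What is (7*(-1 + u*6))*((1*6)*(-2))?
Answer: -2436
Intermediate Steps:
n = ⅔ (n = -⅓*(-2) = ⅔ ≈ 0.66667)
u = 5 (u = 3*(⅔) + 3 = 2 + 3 = 5)
(7*(-1 + u*6))*((1*6)*(-2)) = (7*(-1 + 5*6))*((1*6)*(-2)) = (7*(-1 + 30))*(6*(-2)) = (7*29)*(-12) = 203*(-12) = -2436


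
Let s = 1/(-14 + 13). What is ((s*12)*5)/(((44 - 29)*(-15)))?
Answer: 4/15 ≈ 0.26667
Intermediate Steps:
s = -1 (s = 1/(-1) = -1)
((s*12)*5)/(((44 - 29)*(-15))) = (-1*12*5)/(((44 - 29)*(-15))) = (-12*5)/((15*(-15))) = -60/(-225) = -60*(-1/225) = 4/15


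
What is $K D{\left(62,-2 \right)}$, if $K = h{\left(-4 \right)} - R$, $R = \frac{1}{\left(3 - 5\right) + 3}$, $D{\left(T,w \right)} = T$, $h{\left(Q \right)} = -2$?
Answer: $-186$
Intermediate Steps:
$R = 1$ ($R = \frac{1}{\left(3 - 5\right) + 3} = \frac{1}{-2 + 3} = 1^{-1} = 1$)
$K = -3$ ($K = -2 - 1 = -3$)
$K D{\left(62,-2 \right)} = \left(-3\right) 62 = -186$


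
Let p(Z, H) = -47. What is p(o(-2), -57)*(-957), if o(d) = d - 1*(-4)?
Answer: 44979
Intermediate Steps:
o(d) = 4 + d (o(d) = d + 4 = 4 + d)
p(o(-2), -57)*(-957) = -47*(-957) = 44979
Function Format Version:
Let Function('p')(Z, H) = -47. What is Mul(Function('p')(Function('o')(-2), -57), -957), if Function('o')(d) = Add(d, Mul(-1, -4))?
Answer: 44979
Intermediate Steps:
Function('o')(d) = Add(4, d) (Function('o')(d) = Add(d, 4) = Add(4, d))
Mul(Function('p')(Function('o')(-2), -57), -957) = Mul(-47, -957) = 44979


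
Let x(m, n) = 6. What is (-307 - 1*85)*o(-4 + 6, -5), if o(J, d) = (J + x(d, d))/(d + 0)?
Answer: 3136/5 ≈ 627.20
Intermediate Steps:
o(J, d) = (6 + J)/d (o(J, d) = (J + 6)/(d + 0) = (6 + J)/d)
(-307 - 1*85)*o(-4 + 6, -5) = (-307 - 1*85)*((6 + (-4 + 6))/(-5)) = (-307 - 85)*(-(6 + 2)/5) = -(-392)*8/5 = -392*(-8/5) = 3136/5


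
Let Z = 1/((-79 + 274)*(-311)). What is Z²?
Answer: 1/3677816025 ≈ 2.7190e-10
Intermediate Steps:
Z = -1/60645 (Z = -1/311/195 = (1/195)*(-1/311) = -1/60645 ≈ -1.6489e-5)
Z² = (-1/60645)² = 1/3677816025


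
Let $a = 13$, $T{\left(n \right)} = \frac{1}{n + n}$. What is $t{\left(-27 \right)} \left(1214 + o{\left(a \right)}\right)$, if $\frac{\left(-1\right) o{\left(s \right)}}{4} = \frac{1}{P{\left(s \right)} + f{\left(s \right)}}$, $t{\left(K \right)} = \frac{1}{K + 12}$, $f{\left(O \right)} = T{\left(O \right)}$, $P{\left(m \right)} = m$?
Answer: $- \frac{411442}{5085} \approx -80.913$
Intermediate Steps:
$T{\left(n \right)} = \frac{1}{2 n}$
$f{\left(O \right)} = \frac{1}{2 O}$
$t{\left(K \right)} = \frac{1}{12 + K}$
$o{\left(s \right)} = - \frac{4}{s + \frac{1}{2 s}}$
$t{\left(-27 \right)} \left(1214 + o{\left(a \right)}\right) = \frac{1214 - \frac{104}{1 + 2 \cdot 13^{2}}}{12 - 27} = \frac{1214 - \frac{104}{1 + 2 \cdot 169}}{-15} = - \frac{1214 - \frac{104}{1 + 338}}{15} = - \frac{1214 - \frac{104}{339}}{15} = \left(- \frac{1}{15}\right) \frac{411442}{339} = - \frac{411442}{5085}$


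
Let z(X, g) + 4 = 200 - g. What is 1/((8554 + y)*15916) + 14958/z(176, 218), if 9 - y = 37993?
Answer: -3503222534531/5152486680 ≈ -679.91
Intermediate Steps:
y = -37984 (y = 9 - 1*37993 = 9 - 37993 = -37984)
z(X, g) = 196 - g (z(X, g) = -4 + (200 - g) = 196 - g)
1/((8554 + y)*15916) + 14958/z(176, 218) = 1/((8554 - 37984)*15916) + 14958/(196 - 1*218) = (1/15916)/(-29430) + 14958/(196 - 218) = -1/29430*1/15916 + 14958/(-22) = -1/468407880 + 14958*(-1/22) = -1/468407880 - 7479/11 = -3503222534531/5152486680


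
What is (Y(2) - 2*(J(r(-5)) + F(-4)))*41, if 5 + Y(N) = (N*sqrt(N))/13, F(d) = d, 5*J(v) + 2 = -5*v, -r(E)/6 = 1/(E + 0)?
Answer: 1271/5 + 82*sqrt(2)/13 ≈ 263.12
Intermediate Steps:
r(E) = -6/E (r(E) = -6/(E + 0) = -6/E)
J(v) = -2/5 - v (J(v) = -2/5 + (-5*v)/5 = -2/5 - v)
Y(N) = -5 + N**(3/2)/13 (Y(N) = -5 + (N*sqrt(N))/13 = -5 + N**(3/2)*(1/13) = -5 + N**(3/2)/13)
(Y(2) - 2*(J(r(-5)) + F(-4)))*41 = ((-5 + 2**(3/2)/13) - 2*((-2/5 - (-6)/(-5)) - 4))*41 = ((-5 + (2*sqrt(2))/13) - 2*((-2/5 - (-6)*(-1)/5) - 4))*41 = ((-5 + 2*sqrt(2)/13) - 2*((-2/5 - 1*6/5) - 4))*41 = ((-5 + 2*sqrt(2)/13) - 2*((-2/5 - 6/5) - 4))*41 = ((-5 + 2*sqrt(2)/13) - 2*(-8/5 - 4))*41 = ((-5 + 2*sqrt(2)/13) - 2*(-28/5))*41 = ((-5 + 2*sqrt(2)/13) + 56/5)*41 = (31/5 + 2*sqrt(2)/13)*41 = 1271/5 + 82*sqrt(2)/13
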